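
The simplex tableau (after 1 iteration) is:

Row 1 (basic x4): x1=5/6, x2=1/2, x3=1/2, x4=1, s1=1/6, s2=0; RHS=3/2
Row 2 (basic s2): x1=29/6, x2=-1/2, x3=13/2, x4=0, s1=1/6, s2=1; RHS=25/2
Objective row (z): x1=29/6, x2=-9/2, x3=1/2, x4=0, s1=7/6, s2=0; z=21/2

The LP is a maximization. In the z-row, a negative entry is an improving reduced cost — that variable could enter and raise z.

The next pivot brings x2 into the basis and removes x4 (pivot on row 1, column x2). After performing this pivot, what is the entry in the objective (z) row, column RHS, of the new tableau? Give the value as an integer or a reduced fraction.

Pivot element is row 1, column x2: 1/2.
Normalize row 1: new (row 1, RHS) = (3/2)/(1/2) = 3.
z-row ← z-row − (-9/2)·(new row 1): 21/2 − (-9/2)·3 = 24.

24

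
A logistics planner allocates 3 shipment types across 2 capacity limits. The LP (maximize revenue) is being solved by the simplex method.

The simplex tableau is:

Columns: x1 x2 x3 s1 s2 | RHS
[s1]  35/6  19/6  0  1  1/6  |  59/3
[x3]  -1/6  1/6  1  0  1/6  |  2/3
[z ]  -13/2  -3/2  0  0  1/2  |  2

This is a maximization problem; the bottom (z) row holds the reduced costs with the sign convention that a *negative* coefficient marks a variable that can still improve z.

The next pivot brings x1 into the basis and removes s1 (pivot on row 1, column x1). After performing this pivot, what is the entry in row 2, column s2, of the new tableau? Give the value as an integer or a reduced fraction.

6/35

Pivot element is row 1, column x1: 35/6.
Normalize row 1: new (row 1, s2) = (1/6)/(35/6) = 1/35.
row 2 ← row 2 − (-1/6)·(new row 1): 1/6 − (-1/6)·(1/35) = 6/35.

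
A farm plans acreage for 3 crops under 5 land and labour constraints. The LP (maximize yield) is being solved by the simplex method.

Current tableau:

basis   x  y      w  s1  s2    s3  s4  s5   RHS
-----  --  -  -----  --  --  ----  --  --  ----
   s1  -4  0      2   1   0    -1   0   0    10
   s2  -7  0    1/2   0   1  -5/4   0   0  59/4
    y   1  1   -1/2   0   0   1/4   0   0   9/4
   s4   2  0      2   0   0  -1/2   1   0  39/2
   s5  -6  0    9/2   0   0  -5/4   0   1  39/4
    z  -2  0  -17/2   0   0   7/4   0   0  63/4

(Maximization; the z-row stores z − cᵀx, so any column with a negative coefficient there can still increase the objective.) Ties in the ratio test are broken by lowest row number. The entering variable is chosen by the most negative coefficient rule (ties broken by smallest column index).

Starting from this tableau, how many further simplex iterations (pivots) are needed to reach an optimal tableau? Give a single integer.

pivot: w in, s5 out → z = 205/6
pivot: x in, s4 out → z = 155/2
pivot: s3 in, y out → z = 87
No improving column remains; optimal.

3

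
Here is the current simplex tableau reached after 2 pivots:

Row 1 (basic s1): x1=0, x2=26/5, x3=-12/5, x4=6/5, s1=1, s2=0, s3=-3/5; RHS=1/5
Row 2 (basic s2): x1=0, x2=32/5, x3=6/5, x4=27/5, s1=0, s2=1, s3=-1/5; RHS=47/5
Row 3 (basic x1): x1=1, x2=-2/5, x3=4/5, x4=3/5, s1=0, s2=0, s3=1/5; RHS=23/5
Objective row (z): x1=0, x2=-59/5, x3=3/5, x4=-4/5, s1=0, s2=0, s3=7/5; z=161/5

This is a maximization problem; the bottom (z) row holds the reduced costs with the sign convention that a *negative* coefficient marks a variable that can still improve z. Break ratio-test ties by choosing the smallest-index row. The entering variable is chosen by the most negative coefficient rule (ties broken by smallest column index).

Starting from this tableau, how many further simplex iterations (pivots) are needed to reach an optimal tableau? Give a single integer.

pivot: x2 in, s1 out → z = 849/26
pivot: x3 in, s2 out → z = 130/3
No improving column remains; optimal.

2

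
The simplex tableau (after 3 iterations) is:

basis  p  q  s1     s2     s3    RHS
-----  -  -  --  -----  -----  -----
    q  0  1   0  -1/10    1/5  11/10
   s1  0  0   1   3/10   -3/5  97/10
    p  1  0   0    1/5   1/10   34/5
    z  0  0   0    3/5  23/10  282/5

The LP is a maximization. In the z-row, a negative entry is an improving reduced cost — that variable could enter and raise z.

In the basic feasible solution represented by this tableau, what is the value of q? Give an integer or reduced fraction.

11/10

q is basic (row 1); its value is the RHS of that row: 11/10.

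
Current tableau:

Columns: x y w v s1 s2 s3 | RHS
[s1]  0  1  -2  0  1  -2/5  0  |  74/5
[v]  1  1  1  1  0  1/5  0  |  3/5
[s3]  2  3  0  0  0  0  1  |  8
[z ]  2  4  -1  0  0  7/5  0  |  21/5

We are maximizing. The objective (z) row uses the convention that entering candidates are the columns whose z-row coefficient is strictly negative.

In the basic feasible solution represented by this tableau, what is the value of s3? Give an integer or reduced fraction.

8

s3 is basic (row 3); its value is the RHS of that row: 8.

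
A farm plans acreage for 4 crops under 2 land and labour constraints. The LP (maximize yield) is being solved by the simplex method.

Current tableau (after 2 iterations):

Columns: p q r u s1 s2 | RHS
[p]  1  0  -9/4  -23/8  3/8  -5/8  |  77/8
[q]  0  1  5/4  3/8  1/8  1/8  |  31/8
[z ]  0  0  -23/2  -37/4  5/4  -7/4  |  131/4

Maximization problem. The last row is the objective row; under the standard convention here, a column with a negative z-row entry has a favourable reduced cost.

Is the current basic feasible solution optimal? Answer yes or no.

no

Column r has objective-row coefficient -23/2, which is negative; an improving pivot exists, so not yet optimal.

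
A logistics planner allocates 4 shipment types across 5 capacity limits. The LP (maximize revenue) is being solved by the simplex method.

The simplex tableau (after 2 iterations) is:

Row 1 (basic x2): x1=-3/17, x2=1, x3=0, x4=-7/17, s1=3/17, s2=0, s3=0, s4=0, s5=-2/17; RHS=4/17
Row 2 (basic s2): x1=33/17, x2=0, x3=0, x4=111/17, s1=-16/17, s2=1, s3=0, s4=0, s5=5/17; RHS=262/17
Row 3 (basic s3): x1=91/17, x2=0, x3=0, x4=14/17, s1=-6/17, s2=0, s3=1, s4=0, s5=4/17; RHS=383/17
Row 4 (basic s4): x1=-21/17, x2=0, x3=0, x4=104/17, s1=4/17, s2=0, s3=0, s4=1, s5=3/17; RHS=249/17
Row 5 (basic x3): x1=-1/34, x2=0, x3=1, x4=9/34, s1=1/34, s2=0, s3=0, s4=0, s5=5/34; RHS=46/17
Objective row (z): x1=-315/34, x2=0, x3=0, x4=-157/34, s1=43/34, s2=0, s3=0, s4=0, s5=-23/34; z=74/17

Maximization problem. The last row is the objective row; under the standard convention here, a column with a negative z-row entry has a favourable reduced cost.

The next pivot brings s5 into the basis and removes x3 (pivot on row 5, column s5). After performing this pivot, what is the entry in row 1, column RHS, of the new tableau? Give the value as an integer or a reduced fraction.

12/5

Pivot element is row 5, column s5: 5/34.
Normalize row 5: new (row 5, RHS) = (46/17)/(5/34) = 92/5.
row 1 ← row 1 − (-2/17)·(new row 5): 4/17 − (-2/17)·(92/5) = 12/5.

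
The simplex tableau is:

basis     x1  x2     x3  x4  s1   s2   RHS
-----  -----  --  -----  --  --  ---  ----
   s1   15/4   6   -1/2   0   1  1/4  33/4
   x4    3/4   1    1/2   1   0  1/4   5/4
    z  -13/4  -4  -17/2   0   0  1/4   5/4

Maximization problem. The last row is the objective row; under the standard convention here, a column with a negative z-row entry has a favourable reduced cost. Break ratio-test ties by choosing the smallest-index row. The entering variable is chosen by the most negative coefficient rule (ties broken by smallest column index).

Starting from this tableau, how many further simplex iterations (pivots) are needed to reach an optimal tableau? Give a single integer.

1

pivot: x3 in, x4 out → z = 45/2
No improving column remains; optimal.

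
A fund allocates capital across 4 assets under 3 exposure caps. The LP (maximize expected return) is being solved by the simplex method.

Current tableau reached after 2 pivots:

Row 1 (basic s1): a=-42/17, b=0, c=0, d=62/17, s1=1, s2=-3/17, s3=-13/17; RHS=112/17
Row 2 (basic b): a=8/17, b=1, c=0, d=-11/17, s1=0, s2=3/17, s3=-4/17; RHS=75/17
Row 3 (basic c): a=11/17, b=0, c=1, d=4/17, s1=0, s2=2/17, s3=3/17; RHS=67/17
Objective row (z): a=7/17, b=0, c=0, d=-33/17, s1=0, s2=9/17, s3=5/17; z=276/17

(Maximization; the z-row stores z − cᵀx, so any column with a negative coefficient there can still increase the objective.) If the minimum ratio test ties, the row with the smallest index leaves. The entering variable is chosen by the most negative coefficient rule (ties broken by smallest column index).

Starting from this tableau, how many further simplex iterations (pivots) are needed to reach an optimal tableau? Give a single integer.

2

pivot: d in, s1 out → z = 612/31
pivot: a in, c out → z = 592/25
No improving column remains; optimal.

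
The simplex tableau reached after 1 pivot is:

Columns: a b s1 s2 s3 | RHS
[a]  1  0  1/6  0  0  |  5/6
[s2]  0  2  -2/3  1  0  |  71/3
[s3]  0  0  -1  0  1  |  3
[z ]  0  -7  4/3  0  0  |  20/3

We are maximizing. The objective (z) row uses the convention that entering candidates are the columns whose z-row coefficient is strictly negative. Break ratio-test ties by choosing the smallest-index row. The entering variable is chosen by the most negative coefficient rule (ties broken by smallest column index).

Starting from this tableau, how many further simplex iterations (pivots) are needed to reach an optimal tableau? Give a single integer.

2

pivot: b in, s2 out → z = 179/2
pivot: s1 in, a out → z = 189/2
No improving column remains; optimal.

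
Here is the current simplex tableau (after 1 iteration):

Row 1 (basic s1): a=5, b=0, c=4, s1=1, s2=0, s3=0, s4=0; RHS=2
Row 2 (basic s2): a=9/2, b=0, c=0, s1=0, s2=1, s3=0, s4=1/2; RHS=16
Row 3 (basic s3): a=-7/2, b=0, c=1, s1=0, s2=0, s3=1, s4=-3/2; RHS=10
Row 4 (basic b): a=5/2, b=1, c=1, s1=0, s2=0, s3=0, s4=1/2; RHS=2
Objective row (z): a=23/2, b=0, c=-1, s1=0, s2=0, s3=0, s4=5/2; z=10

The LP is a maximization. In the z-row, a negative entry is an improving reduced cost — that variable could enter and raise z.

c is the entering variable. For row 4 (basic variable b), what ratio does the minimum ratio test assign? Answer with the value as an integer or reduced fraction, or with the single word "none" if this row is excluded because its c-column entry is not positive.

Ratio = RHS / (c entry) = 2 / 1 = 2.

2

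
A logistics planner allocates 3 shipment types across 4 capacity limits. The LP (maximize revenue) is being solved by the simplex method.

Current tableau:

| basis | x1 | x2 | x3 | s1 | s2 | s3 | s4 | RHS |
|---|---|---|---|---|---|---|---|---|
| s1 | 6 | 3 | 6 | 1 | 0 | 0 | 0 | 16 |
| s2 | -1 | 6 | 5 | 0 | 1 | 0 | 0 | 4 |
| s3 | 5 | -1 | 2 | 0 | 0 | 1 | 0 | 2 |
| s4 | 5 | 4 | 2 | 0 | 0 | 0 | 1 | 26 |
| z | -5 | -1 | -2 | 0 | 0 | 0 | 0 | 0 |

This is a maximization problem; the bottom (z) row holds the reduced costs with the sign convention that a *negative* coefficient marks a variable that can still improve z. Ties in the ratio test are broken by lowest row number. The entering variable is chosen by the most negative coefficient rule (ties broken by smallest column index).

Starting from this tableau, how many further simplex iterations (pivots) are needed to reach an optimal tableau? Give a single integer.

2

pivot: x1 in, s3 out → z = 2
pivot: x2 in, s2 out → z = 102/29
No improving column remains; optimal.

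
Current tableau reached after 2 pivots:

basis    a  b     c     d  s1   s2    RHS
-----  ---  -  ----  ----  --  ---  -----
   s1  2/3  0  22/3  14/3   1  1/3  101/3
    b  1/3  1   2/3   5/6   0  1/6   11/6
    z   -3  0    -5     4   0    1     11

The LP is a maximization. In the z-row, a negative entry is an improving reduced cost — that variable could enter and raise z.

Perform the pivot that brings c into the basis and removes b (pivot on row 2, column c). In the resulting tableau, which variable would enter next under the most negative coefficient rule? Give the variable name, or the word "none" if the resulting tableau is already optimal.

a

Pivot element 2/3. New z-row = old z-row − (-5)·(row 2/(2/3)).
Updated z-row coefficients: a: -1/2, b: 15/2, c: 0, d: 41/4, s1: 0, s2: 9/4.
The most negative is -1/2 in column a, so a would enter next.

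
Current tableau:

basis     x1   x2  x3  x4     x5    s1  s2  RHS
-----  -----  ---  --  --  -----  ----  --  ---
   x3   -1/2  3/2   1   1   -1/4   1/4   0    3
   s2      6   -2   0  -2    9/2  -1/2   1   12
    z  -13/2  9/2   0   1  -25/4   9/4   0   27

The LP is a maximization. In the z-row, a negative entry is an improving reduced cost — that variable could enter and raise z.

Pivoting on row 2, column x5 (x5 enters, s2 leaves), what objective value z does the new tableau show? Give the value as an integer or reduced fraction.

Minimum ratio for x5: 12/(9/2) = 8/3.
z changes by −(z-row coeff of x5)·ratio = −(-25/4)·(8/3) = 50/3.
New z = 27 + (50/3) = 131/3.

131/3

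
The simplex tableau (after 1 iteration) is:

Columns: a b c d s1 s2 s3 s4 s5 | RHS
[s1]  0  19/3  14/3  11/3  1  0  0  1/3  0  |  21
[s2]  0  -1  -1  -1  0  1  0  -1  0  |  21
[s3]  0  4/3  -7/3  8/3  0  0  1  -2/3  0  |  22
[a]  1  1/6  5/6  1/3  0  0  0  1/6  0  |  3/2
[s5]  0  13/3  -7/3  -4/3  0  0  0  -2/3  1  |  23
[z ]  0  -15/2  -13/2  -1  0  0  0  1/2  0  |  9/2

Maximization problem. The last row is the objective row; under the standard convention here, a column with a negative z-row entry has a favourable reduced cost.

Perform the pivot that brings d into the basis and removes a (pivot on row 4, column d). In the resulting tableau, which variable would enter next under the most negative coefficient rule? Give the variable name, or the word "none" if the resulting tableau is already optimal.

Pivot element 1/3. New z-row = old z-row − (-1)·(row 4/(1/3)).
Updated z-row coefficients: a: 3, b: -7, c: -4, d: 0, s1: 0, s2: 0, s3: 0, s4: 1, s5: 0.
The most negative is -7 in column b, so b would enter next.

b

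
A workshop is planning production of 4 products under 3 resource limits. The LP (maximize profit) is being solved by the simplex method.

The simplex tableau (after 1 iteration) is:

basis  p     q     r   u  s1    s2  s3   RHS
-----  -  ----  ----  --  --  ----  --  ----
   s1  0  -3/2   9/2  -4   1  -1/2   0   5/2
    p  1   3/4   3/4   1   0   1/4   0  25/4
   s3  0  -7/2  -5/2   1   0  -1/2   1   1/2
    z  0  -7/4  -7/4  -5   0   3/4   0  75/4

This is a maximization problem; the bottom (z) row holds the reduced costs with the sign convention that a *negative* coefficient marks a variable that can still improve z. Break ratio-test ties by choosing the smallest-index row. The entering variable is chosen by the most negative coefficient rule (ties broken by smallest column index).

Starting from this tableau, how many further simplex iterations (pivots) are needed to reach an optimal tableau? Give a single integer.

pivot: u in, s3 out → z = 85/4
pivot: q in, p out → z = 804/17
No improving column remains; optimal.

2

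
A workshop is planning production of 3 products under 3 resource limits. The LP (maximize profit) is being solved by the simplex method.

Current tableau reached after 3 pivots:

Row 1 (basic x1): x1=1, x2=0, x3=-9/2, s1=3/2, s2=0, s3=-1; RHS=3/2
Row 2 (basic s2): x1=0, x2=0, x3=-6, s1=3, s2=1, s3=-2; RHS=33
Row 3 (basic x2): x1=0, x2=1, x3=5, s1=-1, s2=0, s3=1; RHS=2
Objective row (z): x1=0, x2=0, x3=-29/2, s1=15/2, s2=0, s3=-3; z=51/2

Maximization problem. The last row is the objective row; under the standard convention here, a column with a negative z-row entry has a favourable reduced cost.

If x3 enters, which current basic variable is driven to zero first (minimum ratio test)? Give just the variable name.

Ratios: row 1 (x1): entry -9/2 ≤ 0, skip; row 2 (s2): entry -6 ≤ 0, skip; row 3 (x2): 2/5 = 2/5.
Minimum ratio 2/5 is in the x2 row, so x2 leaves.

x2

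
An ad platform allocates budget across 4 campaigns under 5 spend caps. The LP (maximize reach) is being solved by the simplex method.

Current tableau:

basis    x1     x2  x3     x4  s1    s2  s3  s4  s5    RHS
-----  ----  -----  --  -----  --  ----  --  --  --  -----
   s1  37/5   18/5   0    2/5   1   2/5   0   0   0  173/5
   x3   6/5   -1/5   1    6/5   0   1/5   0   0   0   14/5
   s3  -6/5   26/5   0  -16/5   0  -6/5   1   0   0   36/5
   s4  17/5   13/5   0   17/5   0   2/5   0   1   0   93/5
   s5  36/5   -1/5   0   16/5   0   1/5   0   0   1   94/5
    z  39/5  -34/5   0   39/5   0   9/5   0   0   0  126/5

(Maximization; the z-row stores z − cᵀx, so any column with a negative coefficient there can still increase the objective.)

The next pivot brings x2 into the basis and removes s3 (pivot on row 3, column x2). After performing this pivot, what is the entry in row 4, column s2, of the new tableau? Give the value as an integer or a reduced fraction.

1

Pivot element is row 3, column x2: 26/5.
Normalize row 3: new (row 3, s2) = (-6/5)/(26/5) = -3/13.
row 4 ← row 4 − (13/5)·(new row 3): 2/5 − (13/5)·(-3/13) = 1.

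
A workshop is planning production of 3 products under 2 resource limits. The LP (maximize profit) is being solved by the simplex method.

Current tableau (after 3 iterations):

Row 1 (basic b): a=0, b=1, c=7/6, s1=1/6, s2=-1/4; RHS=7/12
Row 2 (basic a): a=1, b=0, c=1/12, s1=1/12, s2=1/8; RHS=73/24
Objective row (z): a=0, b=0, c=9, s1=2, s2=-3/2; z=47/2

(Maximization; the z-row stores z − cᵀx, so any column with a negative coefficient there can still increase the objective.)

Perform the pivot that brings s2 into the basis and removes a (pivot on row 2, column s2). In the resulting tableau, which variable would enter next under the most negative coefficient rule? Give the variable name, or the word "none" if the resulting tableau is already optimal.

Pivot element 1/8. New z-row = old z-row − (-3/2)·(row 2/(1/8)).
Updated z-row coefficients: a: 12, b: 0, c: 10, s1: 3, s2: 0.
No coefficient is strictly negative; the tableau after this pivot is optimal.

none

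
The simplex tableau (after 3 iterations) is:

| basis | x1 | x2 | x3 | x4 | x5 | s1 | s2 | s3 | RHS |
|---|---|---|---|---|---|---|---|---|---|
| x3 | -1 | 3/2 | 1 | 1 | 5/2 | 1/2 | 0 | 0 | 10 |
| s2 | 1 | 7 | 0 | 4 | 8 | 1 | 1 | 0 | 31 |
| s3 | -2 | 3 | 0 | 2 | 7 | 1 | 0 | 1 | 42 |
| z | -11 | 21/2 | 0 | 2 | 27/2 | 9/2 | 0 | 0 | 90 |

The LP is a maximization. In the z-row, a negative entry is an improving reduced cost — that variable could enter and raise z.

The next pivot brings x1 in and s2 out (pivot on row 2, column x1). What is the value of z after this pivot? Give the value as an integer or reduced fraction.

431

Minimum ratio for x1: 31/1 = 31.
z changes by −(z-row coeff of x1)·ratio = −(-11)·31 = 341.
New z = 90 + 341 = 431.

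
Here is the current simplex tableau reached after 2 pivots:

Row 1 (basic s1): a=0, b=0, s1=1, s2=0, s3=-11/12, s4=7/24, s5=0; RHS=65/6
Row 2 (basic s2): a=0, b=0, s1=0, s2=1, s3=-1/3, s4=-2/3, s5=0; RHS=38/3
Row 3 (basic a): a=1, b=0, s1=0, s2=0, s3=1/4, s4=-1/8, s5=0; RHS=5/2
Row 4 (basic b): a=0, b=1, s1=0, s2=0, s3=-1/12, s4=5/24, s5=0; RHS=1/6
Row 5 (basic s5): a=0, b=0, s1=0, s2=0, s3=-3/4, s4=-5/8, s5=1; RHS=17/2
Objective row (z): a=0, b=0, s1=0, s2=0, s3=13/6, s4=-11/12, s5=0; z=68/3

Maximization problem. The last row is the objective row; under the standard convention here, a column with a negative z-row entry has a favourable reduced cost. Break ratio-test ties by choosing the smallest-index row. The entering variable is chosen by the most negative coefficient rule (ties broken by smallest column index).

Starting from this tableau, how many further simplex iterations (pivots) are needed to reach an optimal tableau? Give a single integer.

pivot: s4 in, b out → z = 117/5
No improving column remains; optimal.

1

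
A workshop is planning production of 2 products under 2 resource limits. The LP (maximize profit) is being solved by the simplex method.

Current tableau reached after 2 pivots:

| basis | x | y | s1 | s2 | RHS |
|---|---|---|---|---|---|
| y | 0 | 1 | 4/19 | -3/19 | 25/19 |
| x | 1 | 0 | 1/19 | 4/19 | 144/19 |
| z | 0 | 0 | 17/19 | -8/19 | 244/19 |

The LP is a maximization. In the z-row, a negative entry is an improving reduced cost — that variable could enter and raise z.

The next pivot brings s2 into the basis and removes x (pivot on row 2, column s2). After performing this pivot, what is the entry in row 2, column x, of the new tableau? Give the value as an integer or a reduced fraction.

Pivot element is row 2, column s2: 4/19.
Normalize row 2: new (row 2, x) = 1/(4/19) = 19/4.
Row 2 is the pivot row, so the entry is 19/4.

19/4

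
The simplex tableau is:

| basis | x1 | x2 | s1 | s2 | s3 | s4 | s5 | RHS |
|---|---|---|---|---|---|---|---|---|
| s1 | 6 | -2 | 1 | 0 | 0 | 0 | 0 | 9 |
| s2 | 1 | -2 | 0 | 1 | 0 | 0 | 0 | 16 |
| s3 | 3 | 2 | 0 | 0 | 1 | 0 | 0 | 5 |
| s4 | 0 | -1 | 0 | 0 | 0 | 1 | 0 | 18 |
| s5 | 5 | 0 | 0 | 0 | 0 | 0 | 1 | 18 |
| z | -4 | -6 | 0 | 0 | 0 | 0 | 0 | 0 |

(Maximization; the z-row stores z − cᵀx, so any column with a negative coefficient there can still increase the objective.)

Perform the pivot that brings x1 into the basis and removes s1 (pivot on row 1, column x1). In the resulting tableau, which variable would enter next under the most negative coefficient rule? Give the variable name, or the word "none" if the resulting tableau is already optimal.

Pivot element 6. New z-row = old z-row − (-4)·(row 1/6).
Updated z-row coefficients: x1: 0, x2: -22/3, s1: 2/3, s2: 0, s3: 0, s4: 0, s5: 0.
The most negative is -22/3 in column x2, so x2 would enter next.

x2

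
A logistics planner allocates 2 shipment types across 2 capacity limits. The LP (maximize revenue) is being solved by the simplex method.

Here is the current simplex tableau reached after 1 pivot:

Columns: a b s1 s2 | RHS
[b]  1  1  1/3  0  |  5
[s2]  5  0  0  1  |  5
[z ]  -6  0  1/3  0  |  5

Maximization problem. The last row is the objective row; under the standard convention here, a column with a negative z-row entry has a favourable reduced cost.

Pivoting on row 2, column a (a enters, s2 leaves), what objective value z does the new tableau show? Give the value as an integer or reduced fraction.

11

Minimum ratio for a: 5/5 = 1.
z changes by −(z-row coeff of a)·ratio = −(-6)·1 = 6.
New z = 5 + 6 = 11.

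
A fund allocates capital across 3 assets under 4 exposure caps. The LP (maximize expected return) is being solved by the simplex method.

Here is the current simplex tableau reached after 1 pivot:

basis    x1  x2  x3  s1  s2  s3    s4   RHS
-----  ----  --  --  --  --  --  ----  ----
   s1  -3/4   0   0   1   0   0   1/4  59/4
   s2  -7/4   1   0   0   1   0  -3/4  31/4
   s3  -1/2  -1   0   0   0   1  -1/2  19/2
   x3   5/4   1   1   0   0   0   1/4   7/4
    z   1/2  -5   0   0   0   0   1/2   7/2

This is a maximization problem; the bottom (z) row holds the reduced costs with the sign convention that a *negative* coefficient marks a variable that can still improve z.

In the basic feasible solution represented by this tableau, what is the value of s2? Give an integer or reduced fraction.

s2 is basic (row 2); its value is the RHS of that row: 31/4.

31/4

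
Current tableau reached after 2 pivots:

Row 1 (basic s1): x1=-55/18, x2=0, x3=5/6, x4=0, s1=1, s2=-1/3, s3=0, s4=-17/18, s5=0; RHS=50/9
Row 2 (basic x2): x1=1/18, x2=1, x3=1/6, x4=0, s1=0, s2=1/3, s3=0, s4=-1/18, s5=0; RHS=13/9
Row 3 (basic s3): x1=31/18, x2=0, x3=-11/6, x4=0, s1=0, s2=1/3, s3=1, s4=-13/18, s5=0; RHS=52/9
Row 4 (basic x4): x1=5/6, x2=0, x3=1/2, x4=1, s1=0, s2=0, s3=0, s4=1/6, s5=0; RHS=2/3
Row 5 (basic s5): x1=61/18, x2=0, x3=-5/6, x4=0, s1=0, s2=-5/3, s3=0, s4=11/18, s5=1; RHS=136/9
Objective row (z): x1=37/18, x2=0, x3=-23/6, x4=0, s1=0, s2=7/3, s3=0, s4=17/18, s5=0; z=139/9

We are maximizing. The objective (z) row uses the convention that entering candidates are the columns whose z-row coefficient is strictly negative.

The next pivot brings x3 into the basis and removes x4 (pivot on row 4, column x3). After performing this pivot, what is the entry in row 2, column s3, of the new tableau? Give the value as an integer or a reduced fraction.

0

Pivot element is row 4, column x3: 1/2.
Normalize row 4: new (row 4, s3) = 0/(1/2) = 0.
row 2 ← row 2 − (1/6)·(new row 4): 0 − (1/6)·0 = 0.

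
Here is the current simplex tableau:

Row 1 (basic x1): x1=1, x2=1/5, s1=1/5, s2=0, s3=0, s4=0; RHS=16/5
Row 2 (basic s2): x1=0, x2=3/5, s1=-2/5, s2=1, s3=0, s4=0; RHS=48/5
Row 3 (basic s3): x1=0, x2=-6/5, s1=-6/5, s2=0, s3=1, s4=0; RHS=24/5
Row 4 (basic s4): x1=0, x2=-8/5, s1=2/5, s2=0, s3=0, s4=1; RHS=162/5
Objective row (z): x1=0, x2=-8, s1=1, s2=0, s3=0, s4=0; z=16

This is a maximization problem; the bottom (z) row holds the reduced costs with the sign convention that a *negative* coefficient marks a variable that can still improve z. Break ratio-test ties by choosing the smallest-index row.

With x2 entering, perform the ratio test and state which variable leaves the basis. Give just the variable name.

Ratios: row 1 (x1): (16/5)/(1/5) = 16; row 2 (s2): (48/5)/(3/5) = 16; row 3 (s3): entry -6/5 ≤ 0, skip; row 4 (s4): entry -8/5 ≤ 0, skip.
Minimum ratio 16 is in the x1 row, so x1 leaves.

x1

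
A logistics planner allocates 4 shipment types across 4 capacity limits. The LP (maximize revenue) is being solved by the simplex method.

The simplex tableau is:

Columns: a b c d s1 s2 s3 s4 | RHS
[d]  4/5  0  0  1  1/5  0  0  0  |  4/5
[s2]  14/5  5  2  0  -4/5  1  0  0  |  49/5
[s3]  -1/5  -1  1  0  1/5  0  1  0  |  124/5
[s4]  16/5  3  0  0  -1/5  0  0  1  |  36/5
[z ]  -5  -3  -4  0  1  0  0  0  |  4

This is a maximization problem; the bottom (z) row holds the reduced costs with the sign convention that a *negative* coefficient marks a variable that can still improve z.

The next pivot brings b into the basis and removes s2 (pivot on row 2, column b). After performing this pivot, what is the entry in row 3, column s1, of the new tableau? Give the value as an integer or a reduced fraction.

Pivot element is row 2, column b: 5.
Normalize row 2: new (row 2, s1) = (-4/5)/5 = -4/25.
row 3 ← row 3 − (-1)·(new row 2): 1/5 − (-1)·(-4/25) = 1/25.

1/25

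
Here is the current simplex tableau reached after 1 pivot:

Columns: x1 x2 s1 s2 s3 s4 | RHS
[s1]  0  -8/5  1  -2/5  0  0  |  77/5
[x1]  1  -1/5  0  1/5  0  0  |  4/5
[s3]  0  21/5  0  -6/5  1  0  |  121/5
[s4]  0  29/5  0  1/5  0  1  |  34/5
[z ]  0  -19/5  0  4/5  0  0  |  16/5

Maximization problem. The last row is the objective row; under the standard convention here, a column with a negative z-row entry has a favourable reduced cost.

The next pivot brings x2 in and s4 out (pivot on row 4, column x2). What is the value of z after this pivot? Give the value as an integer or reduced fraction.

222/29

Minimum ratio for x2: (34/5)/(29/5) = 34/29.
z changes by −(z-row coeff of x2)·ratio = −(-19/5)·(34/29) = 646/145.
New z = 16/5 + (646/145) = 222/29.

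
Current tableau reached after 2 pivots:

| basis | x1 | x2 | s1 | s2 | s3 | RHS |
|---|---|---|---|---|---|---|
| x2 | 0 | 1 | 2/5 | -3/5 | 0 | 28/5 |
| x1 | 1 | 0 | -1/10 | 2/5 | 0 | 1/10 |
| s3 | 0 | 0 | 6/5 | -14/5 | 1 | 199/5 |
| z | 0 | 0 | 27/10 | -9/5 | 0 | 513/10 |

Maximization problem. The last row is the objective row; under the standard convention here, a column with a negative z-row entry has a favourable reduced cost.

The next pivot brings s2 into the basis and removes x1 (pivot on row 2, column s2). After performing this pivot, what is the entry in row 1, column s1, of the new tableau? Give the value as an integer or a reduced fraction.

1/4

Pivot element is row 2, column s2: 2/5.
Normalize row 2: new (row 2, s1) = (-1/10)/(2/5) = -1/4.
row 1 ← row 1 − (-3/5)·(new row 2): 2/5 − (-3/5)·(-1/4) = 1/4.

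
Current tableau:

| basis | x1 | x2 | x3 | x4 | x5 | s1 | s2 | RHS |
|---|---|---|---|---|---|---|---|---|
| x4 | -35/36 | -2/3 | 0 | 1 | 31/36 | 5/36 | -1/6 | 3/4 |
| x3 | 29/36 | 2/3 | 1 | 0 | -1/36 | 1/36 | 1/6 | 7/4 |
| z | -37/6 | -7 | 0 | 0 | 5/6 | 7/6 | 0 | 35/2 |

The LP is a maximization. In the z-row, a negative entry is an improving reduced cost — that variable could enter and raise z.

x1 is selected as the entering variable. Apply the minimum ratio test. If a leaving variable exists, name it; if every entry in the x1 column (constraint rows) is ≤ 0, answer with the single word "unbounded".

Ratios: row 1 (x4): entry -35/36 ≤ 0, skip; row 2 (x3): (7/4)/(29/36) = 63/29.
Minimum ratio is in the x3 row, so x3 leaves.

x3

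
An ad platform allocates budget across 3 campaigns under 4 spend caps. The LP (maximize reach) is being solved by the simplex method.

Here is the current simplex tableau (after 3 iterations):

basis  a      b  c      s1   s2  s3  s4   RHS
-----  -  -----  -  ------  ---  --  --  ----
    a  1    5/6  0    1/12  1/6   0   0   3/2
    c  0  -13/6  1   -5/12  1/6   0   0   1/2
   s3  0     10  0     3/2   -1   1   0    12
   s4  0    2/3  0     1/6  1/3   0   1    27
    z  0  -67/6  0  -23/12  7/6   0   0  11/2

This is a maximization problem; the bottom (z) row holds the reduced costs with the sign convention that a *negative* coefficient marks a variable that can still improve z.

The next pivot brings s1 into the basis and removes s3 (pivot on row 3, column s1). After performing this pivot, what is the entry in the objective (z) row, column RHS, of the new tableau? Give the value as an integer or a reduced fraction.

125/6

Pivot element is row 3, column s1: 3/2.
Normalize row 3: new (row 3, RHS) = 12/(3/2) = 8.
z-row ← z-row − (-23/12)·(new row 3): 11/2 − (-23/12)·8 = 125/6.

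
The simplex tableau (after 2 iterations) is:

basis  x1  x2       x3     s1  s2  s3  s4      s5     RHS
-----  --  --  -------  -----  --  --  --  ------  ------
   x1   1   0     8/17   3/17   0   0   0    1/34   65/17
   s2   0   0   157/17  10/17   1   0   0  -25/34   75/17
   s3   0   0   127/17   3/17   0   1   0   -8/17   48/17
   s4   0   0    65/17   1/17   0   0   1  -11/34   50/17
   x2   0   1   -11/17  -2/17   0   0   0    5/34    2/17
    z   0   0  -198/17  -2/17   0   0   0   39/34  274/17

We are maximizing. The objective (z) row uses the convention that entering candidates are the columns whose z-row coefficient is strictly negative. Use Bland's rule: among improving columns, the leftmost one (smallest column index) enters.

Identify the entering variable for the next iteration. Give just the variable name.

Objective-row coefficients: x1: 0, x2: 0, x3: -198/17, s1: -2/17, s2: 0, s3: 0, s4: 0, s5: 39/34.
Improving columns: x3, s1. Bland's rule picks the smallest column index → x3.

x3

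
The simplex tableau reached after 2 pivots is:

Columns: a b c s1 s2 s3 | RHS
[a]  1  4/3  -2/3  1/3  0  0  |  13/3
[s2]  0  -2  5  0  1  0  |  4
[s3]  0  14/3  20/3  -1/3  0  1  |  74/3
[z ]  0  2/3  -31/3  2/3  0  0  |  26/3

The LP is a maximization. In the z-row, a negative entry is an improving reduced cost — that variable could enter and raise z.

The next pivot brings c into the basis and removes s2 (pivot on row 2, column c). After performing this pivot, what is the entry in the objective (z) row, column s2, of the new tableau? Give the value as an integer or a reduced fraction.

31/15

Pivot element is row 2, column c: 5.
Normalize row 2: new (row 2, s2) = 1/5 = 1/5.
z-row ← z-row − (-31/3)·(new row 2): 0 − (-31/3)·(1/5) = 31/15.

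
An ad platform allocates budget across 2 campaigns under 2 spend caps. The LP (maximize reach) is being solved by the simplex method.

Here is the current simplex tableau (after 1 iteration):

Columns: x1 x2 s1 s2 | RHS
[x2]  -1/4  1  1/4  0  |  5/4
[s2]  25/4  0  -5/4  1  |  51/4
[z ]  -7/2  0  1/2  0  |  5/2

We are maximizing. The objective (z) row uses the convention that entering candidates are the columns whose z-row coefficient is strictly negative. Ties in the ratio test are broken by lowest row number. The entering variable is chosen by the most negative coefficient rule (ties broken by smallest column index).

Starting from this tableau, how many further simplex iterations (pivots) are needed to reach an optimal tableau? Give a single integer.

pivot: x1 in, s2 out → z = 241/25
pivot: s1 in, x2 out → z = 57/5
No improving column remains; optimal.

2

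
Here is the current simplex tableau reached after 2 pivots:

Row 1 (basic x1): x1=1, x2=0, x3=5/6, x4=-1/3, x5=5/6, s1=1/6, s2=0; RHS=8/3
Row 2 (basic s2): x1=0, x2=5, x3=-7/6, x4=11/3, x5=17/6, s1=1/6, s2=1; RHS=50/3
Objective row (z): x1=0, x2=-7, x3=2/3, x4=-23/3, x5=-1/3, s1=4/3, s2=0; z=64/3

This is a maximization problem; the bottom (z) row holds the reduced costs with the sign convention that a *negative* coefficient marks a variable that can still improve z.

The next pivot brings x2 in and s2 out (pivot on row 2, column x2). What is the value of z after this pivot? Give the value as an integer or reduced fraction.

Minimum ratio for x2: (50/3)/5 = 10/3.
z changes by −(z-row coeff of x2)·ratio = −(-7)·(10/3) = 70/3.
New z = 64/3 + (70/3) = 134/3.

134/3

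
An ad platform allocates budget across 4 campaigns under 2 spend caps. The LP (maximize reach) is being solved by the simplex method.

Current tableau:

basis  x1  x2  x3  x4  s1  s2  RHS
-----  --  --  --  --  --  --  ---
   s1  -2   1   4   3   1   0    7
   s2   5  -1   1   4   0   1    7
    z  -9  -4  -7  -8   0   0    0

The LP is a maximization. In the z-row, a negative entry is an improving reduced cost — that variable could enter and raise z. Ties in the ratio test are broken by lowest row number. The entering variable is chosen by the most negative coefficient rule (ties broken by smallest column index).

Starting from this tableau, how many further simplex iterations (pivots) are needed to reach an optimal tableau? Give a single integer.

2

pivot: x1 in, s2 out → z = 63/5
pivot: x2 in, s1 out → z = 322/3
No improving column remains; optimal.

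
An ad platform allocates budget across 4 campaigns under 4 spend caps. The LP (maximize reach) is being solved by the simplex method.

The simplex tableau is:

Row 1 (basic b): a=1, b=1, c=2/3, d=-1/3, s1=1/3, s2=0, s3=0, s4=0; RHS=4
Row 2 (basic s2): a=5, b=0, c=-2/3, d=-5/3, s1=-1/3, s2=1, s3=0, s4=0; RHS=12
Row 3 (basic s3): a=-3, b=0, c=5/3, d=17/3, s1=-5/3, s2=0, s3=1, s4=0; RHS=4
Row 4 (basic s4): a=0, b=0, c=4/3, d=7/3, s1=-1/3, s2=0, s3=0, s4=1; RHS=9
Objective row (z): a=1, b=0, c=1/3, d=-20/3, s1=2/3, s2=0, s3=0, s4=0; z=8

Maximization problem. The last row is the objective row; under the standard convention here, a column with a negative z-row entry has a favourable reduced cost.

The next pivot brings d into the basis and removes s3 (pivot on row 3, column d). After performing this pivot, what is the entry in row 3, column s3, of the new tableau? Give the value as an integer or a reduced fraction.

3/17

Pivot element is row 3, column d: 17/3.
Normalize row 3: new (row 3, s3) = 1/(17/3) = 3/17.
Row 3 is the pivot row, so the entry is 3/17.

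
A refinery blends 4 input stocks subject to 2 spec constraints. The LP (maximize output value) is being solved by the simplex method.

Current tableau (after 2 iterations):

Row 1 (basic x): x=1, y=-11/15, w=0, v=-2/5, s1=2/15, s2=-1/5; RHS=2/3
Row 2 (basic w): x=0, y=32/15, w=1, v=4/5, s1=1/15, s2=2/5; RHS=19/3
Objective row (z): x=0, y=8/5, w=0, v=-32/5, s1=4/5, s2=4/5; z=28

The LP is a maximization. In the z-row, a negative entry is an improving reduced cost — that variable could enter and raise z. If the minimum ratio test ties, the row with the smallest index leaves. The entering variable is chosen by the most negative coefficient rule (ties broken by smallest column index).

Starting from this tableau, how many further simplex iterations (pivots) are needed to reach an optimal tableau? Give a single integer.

pivot: v in, w out → z = 236/3
No improving column remains; optimal.

1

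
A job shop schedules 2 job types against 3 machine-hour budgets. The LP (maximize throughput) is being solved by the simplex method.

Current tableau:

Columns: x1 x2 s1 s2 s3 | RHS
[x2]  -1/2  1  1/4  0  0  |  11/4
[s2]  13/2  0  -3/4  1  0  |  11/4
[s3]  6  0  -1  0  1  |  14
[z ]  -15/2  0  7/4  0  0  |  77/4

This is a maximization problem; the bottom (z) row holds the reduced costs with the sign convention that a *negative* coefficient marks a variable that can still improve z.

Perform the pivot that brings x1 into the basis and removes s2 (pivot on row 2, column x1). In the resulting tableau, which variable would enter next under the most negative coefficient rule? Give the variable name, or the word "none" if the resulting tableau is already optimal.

none

Pivot element 13/2. New z-row = old z-row − (-15/2)·(row 2/(13/2)).
Updated z-row coefficients: x1: 0, x2: 0, s1: 23/26, s2: 15/13, s3: 0.
No coefficient is strictly negative; the tableau after this pivot is optimal.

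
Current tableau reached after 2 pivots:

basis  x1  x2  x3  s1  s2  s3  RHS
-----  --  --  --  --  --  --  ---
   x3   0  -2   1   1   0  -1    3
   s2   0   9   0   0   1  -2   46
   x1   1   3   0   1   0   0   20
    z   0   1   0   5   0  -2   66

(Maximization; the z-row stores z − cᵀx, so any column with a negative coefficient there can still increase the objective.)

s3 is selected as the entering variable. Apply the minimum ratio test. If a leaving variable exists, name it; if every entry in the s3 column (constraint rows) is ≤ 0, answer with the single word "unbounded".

unbounded

s3-column entries: row 1: -1, row 2: -2, row 3: 0. All ≤ 0, so s3 can increase without bound; the LP is unbounded in this direction.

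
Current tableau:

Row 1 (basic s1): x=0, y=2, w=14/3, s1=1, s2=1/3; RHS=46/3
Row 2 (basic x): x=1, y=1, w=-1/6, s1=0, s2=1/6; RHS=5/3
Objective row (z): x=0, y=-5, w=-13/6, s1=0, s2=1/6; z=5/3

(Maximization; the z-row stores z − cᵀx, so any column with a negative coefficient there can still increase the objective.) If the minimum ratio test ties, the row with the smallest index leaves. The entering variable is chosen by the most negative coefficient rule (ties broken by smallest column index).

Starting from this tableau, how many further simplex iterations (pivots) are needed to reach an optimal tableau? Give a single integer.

2

pivot: y in, x out → z = 10
pivot: w in, s1 out → z = 86/5
No improving column remains; optimal.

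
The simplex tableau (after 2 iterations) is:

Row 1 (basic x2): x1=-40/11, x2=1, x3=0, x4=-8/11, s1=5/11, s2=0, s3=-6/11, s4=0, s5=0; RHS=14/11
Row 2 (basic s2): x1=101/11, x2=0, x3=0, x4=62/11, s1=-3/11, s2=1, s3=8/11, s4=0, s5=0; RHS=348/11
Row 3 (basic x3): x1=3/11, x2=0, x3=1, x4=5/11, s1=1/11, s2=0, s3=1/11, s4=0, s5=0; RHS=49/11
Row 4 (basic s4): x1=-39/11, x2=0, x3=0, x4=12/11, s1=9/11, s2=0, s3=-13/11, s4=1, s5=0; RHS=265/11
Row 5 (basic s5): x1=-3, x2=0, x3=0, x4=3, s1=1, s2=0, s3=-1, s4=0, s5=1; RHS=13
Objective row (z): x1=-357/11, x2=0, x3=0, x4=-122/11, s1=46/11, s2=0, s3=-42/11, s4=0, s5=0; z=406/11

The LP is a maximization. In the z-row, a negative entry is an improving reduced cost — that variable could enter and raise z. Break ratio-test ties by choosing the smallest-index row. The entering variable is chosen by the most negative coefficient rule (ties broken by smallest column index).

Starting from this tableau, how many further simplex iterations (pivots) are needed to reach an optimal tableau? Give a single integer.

pivot: x1 in, s2 out → z = 15022/101
pivot: s3 in, x1 out → z = 203
No improving column remains; optimal.

2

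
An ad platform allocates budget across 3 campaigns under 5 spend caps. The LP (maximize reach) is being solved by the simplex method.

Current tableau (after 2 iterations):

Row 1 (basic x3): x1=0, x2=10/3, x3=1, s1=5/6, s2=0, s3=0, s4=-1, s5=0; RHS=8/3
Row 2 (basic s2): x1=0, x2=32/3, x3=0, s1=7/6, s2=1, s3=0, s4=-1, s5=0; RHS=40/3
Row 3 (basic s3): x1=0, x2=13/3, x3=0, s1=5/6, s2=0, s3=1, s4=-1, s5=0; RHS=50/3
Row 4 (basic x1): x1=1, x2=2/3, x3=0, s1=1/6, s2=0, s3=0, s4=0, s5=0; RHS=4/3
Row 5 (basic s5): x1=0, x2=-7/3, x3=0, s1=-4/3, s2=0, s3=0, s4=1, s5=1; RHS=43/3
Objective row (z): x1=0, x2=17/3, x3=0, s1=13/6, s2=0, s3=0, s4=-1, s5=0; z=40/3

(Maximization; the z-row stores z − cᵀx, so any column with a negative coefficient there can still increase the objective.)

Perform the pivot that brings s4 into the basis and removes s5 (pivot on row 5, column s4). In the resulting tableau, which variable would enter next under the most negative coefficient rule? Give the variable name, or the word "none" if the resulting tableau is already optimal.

none

Pivot element 1. New z-row = old z-row − (-1)·(row 5/1).
Updated z-row coefficients: x1: 0, x2: 10/3, x3: 0, s1: 5/6, s2: 0, s3: 0, s4: 0, s5: 1.
No coefficient is strictly negative; the tableau after this pivot is optimal.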